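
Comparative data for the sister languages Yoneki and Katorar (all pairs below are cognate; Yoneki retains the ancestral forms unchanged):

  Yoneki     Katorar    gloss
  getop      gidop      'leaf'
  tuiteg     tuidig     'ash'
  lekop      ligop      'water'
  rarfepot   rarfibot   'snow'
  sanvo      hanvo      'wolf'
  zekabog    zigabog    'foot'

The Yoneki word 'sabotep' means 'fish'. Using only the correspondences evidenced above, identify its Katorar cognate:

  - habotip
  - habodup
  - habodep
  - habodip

habodip

sanvo ~ hanvo — Yoneki s corresponds to Katorar h word-initially before a back vowel.
tuiteg ~ tuidig — Yoneki t corresponds to Katorar d between vowels (before a front vowel).
rarfepot ~ rarfibot — Yoneki e corresponds to Katorar i after a consonant, before a labial obstruent.
Applying these to Yoneki 'sabotep':
  sabotep → habotep   (s→h word-initially before a back vowel)
  habotep → habodep   (t→d between vowels (before a front vowel))
  habodep → habodip   (e→i after a consonant, before a labial obstruent)
So the Katorar cognate is 'habodip'.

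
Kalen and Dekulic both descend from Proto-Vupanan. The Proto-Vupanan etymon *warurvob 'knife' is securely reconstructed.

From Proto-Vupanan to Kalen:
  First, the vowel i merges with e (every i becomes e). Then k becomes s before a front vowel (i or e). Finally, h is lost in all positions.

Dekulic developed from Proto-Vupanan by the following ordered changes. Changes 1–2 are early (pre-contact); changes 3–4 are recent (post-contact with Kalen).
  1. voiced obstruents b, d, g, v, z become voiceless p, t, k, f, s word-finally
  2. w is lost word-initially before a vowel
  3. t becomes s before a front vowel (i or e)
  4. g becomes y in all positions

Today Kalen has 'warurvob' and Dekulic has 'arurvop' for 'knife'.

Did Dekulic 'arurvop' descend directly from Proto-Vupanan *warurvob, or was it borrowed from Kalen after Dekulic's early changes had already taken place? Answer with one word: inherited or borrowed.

If inherited, *warurvob would pass through all of Dekulic's changes:
Dekulic: start from *warurvob.
  rule 1 (final devoicing): warurvob → warurvop
  rule 2 (glide loss): warurvop → arurvop
  rule 3: no change — arurvop
  rule 4: no change — arurvop
  ⇒ Dekulic arurvop
If borrowed from Kalen 'warurvob' after the early changes, it would undergo only the recent ones:
  rule 3 (palatalisation): no change (warurvob)
  rule 4 (unconditioned shift): no change (warurvob)
  ⇒ as a loan: warurvob
Dekulic 'arurvop' matches the inherited outcome exactly, so it is an inherited cognate, not a loan.

inherited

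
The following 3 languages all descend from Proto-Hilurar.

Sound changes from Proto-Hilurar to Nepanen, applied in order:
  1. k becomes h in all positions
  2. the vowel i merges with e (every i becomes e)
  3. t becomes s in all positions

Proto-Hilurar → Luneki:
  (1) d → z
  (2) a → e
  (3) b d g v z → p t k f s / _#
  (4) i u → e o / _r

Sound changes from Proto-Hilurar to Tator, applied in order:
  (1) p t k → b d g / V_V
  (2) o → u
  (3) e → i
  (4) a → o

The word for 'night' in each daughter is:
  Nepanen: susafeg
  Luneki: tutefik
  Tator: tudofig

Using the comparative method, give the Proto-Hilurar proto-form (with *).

Position 3: Nepanen has s, Luneki has t, Tator has d. Luneki preserves t here (none of its changes turn any other segment into t), so the proto-segment is *t.
Position 1: Nepanen has s, Luneki has t, Tator has t. Luneki preserves t here (none of its changes turn any other segment into t), so the proto-segment is *t.
Position 7: Nepanen has g, Luneki has k, Tator has g. Nepanen preserves g here (none of its changes turn any other segment into g), so the proto-segment is *g.
This points to *tutafig. Verify forward in each daughter:
Nepanen: *tutafig
  tutafig (rule 1 does not apply)
  tutafig → tutafeg   [vowel merger]
  tutafeg → susafeg   [unconditioned shift]
  giving Nepanen susafeg.
Luneki: *tutafig
  tutafig (rule 1 does not apply)
  tutafig → tutefig   [vowel merger]
  tutefig → tutefik   [final devoicing]
  tutefik (rule 4 does not apply)
  giving Luneki tutefik.
Tator: start from *tutafig.
  rule 1 (intervocalic voicing): tutafig → tudafig
  rule 2: no change — tudafig
  rule 3: no change — tudafig
  rule 4 (vowel merger): tudafig → tudofig
  ⇒ Tator tudofig
Only *tutafig yields all of Nepanen susafeg, Luneki tutefik, Tator tudofig.

*tutafig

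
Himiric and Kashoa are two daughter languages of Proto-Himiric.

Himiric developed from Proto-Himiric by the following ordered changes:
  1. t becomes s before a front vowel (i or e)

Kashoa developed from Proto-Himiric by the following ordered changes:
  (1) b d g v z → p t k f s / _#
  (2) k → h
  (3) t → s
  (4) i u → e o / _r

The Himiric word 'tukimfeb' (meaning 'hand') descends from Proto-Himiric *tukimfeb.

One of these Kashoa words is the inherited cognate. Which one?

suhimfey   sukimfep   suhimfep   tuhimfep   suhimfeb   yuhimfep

suhimfep

Kashoa: start from *tukimfeb.
  rule 1 (final devoicing): tukimfeb → tukimfep
  rule 2 (unconditioned shift): tukimfep → tuhimfep
  rule 3 (unconditioned shift): tuhimfep → suhimfep
  rule 4: no change — suhimfep
  ⇒ Kashoa suhimfep
The other candidates each miss or misapply at least one Kashoa change.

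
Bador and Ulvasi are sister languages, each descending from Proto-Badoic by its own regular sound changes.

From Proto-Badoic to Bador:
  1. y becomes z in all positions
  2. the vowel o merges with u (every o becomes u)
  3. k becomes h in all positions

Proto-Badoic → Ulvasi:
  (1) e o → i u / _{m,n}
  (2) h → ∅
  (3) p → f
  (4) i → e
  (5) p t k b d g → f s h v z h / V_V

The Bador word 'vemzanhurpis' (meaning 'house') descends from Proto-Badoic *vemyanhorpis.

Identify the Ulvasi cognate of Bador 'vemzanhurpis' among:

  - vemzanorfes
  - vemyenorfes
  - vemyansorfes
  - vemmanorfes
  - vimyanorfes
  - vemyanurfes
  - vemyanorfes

vemyanorfes

Ulvasi: start from *vemyanhorpis.
  rule 1 (pre-nasal raising): vemyanhorpis → vimyanhorpis
  rule 2 (h-loss): vimyanhorpis → vimyanorpis
  rule 3 (unconditioned shift): vimyanorpis → vimyanorfis
  rule 4 (vowel merger): vimyanorfis → vemyanorfes
  rule 5: no change — vemyanorfes
  ⇒ Ulvasi vemyanorfes
Only 'vemyanorfes' matches the regular Ulvasi development of *vemyanhorpis.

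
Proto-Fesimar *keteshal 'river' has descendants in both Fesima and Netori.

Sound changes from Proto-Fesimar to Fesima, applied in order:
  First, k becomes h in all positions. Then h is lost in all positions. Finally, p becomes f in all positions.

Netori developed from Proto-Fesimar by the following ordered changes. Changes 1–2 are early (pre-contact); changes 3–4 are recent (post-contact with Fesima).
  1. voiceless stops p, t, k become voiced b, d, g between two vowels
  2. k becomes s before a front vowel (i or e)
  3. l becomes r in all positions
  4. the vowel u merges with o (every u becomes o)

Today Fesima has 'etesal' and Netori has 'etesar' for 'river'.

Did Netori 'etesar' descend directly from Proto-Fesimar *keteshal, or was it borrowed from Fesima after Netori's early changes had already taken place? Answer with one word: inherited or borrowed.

borrowed

If inherited, *keteshal would pass through all of Netori's changes:
Netori: *keteshal
  keteshal → kedeshal   [intervocalic voicing]
  kedeshal → sedeshal   [palatalisation]
  sedeshal → sedeshar   [unconditioned shift]
  sedeshar (rule 4 does not apply)
  giving Netori sedeshar.
If borrowed from Fesima 'etesal' after the early changes, it would undergo only the recent ones:
  rule 3 (unconditioned shift): etesal → etesar
  rule 4 (vowel merger): no change (etesar)
  ⇒ as a loan: etesar
Netori 'etesar' matches the loan outcome 'etesar', not the inherited 'sedeshar' — it skipped the early Netori changes, so it was borrowed from Fesima.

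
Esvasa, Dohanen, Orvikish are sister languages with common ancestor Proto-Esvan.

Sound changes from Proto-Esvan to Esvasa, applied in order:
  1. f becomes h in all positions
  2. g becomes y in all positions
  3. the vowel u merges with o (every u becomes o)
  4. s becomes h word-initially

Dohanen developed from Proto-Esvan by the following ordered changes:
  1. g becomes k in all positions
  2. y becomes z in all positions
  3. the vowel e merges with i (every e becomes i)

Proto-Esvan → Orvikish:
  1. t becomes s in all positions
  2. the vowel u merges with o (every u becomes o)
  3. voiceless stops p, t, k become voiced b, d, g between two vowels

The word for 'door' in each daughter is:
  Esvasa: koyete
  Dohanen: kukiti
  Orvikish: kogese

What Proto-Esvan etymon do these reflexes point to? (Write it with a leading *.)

Position 6: Esvasa has e, Dohanen has i, Orvikish has e. Esvasa preserves e here (none of its changes turn any other segment into e), so the proto-segment is *e.
Position 4: Esvasa has e, Dohanen has i, Orvikish has e. Esvasa preserves e here (none of its changes turn any other segment into e), so the proto-segment is *e.
Position 2: Esvasa has o, Dohanen has u, Orvikish has o. Dohanen preserves u here (none of its changes turn any other segment into u), so the proto-segment is *u.
Continuing position by position gives *kugete; check it forward:
Esvasa: *kugete > kuyete > koyete  (by unconditioned shift, vowel merger)
Dohanen: *kugete > kukete > kukiti  (by unconditioned shift, vowel merger)
Orvikish: *kugete > kugese > kogese  (by unconditioned shift, vowel merger)
*kugete is the unique common source.

*kugete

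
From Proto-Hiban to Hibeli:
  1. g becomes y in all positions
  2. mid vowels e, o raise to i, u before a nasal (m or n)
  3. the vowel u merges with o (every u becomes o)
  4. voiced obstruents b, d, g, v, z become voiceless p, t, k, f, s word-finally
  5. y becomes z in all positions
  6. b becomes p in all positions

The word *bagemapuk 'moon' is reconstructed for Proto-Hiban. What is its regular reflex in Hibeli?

Hibeli: *bagemapuk
  bagemapuk → bayemapuk   [unconditioned shift]
  bayemapuk → bayimapuk   [pre-nasal raising]
  bayimapuk → bayimapok   [vowel merger]
  bayimapok (rule 4 does not apply)
  bayimapok → bazimapok   [unconditioned shift]
  bazimapok → pazimapok   [unconditioned shift]
  giving Hibeli pazimapok.

pazimapok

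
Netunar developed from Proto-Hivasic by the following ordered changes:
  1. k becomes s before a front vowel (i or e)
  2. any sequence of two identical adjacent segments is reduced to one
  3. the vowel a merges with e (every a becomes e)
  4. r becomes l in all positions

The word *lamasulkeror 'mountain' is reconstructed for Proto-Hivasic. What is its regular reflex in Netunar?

Netunar: *lamasulkeror
  lamasulkeror → lamasulseror   [palatalisation]
  lamasulseror (rule 2 does not apply)
  lamasulseror → lemesulseror   [vowel merger]
  lemesulseror → lemesulselol   [unconditioned shift]
  giving Netunar lemesulselol.

lemesulselol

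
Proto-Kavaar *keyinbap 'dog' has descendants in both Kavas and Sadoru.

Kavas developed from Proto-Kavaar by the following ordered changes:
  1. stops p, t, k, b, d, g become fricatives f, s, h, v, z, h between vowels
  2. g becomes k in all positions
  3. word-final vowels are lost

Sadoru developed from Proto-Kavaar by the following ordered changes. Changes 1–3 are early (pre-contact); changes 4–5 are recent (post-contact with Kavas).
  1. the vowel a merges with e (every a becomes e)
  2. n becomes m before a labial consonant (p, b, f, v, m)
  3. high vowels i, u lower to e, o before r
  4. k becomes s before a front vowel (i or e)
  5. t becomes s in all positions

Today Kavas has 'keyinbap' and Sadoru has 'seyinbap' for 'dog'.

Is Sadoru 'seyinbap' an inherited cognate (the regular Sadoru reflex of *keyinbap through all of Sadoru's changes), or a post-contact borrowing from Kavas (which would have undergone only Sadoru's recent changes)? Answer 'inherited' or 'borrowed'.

borrowed

If inherited, *keyinbap would pass through all of Sadoru's changes:
Sadoru: start from *keyinbap.
  rule 1 (vowel merger): keyinbap → keyinbep
  rule 2 (nasal place assimilation): keyinbep → keyimbep
  rule 3: no change — keyimbep
  rule 4 (palatalisation): keyimbep → seyimbep
  rule 5: no change — seyimbep
  ⇒ Sadoru seyimbep
If borrowed from Kavas 'keyinbap' after the early changes, it would undergo only the recent ones:
  rule 4 (palatalisation): keyinbap → seyinbap
  rule 5 (unconditioned shift): no change (seyinbap)
  ⇒ as a loan: seyinbap
Sadoru 'seyinbap' matches the loan outcome 'seyinbap', not the inherited 'seyimbep' — it skipped the early Sadoru changes, so it was borrowed from Kavas.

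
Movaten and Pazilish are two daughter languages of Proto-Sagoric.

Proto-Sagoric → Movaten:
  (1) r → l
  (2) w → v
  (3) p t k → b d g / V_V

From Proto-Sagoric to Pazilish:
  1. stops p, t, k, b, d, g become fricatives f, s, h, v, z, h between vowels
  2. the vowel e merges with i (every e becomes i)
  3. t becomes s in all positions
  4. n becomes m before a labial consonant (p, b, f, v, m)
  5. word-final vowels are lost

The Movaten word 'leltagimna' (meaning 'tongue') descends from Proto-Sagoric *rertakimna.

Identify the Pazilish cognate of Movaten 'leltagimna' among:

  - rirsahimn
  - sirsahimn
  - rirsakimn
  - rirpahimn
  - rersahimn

rirsahimn

Pazilish: start from *rertakimna.
  rule 1 (intervocalic lenition): rertakimna → rertahimna
  rule 2 (vowel merger): rertahimna → rirtahimna
  rule 3 (unconditioned shift): rirtahimna → rirsahimna
  rule 4: no change — rirsahimna
  rule 5 (apocope): rirsahimna → rirsahimn
  ⇒ Pazilish rirsahimn
Among the options, 'rirsahimn' alone shows every Pazilish change applied in order.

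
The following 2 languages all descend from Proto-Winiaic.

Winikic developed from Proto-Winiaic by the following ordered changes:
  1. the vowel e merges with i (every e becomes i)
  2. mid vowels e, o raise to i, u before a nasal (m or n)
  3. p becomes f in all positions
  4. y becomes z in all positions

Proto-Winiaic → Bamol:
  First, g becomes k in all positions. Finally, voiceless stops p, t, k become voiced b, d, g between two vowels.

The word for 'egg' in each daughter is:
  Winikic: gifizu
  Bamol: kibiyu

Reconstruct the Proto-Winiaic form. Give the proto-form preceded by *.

*gipiyu

Position 1: Winikic has g, Bamol has k. Winikic preserves g here (none of its changes turn any other segment into g), so the proto-segment is *g.
Position 3: Winikic has f, Bamol has b. Taking the neighbouring segments as reconstructed: Winikic f could go back to *p or *f; Bamol b could go back to *p or *b — the one source consistent with every daughter is *p.
This points to *gipiyu. Verify forward in each daughter:
Winikic: start from *gipiyu.
  rule 1: no change — gipiyu
  rule 2: no change — gipiyu
  rule 3 (unconditioned shift): gipiyu → gifiyu
  rule 4 (unconditioned shift): gifiyu → gifizu
  ⇒ Winikic gifizu
Bamol: *gipiyu > kipiyu > kibiyu  (by unconditioned shift, intervocalic voicing)
No other proto-form is consistent with every reflex, so the reconstruction is *gipiyu.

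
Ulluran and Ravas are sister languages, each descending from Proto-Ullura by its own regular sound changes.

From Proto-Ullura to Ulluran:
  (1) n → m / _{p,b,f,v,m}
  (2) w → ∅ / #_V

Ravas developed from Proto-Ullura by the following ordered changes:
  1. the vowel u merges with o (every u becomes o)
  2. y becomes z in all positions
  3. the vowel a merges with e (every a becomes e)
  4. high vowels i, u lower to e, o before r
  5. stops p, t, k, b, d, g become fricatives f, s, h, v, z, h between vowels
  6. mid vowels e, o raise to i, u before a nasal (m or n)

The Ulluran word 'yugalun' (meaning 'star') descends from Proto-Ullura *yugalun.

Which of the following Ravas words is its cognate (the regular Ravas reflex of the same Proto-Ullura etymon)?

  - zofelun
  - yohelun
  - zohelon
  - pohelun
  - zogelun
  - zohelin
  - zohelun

Ravas: *yugalun > yogalon > zogalon > zogelon > zohelon > zohelun  (by vowel merger, unconditioned shift, vowel merger, intervocalic lenition, pre-nasal raising)

zohelun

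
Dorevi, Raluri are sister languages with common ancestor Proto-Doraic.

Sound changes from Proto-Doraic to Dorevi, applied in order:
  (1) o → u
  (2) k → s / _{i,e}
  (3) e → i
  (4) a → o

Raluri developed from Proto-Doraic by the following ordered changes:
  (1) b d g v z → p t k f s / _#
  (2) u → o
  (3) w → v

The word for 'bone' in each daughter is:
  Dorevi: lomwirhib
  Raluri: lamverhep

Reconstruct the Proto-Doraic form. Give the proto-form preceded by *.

Position 4: Dorevi has w, Raluri has v. Dorevi preserves w here (none of its changes turn any other segment into w), so the proto-segment is *w.
Position 8: Dorevi has i, Raluri has e. Raluri preserves e here (none of its changes turn any other segment into e), so the proto-segment is *e.
Continuing position by position gives *lamwerheb; check it forward:
Dorevi: *lamwerheb
  lamwerheb (rule 1 does not apply)
  lamwerheb (rule 2 does not apply)
  lamwerheb → lamwirhib   [vowel merger]
  lamwirhib → lomwirhib   [vowel merger]
  giving Dorevi lomwirhib.
Raluri: start from *lamwerheb.
  rule 1 (final devoicing): lamwerheb → lamwerhep
  rule 2: no change — lamwerhep
  rule 3 (unconditioned shift): lamwerhep → lamverhep
  ⇒ Raluri lamverhep
No other proto-form is consistent with every reflex, so the reconstruction is *lamwerheb.

*lamwerheb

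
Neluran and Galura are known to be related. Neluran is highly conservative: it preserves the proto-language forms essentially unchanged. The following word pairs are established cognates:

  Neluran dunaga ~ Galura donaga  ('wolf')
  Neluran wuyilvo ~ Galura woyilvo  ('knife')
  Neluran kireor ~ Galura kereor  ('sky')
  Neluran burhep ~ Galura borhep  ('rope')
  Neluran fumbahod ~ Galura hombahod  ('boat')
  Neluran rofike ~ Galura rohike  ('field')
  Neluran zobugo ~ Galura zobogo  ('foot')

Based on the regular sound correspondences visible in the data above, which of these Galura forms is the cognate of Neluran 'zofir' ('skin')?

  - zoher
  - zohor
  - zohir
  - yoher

rofike ~ rohike — Neluran f corresponds to Galura h between vowels (before a front vowel).
kireor ~ kereor — Neluran i corresponds to Galura e after a consonant, before r.
Applying these to Neluran 'zofir':
  zofir → zohir   (f→h between vowels (before a front vowel))
  zohir → zoher   (i→e after a consonant, before r)
So the Galura cognate is 'zoher'.

zoher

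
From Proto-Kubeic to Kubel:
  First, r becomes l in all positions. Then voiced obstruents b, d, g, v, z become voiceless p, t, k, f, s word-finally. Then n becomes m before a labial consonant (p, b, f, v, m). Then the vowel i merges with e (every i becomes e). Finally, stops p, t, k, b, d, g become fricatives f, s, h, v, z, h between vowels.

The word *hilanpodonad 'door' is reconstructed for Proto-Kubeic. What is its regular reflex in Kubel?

Kubel: start from *hilanpodonad.
  rule 1: no change — hilanpodonad
  rule 2 (final devoicing): hilanpodonad → hilanpodonat
  rule 3 (nasal place assimilation): hilanpodonat → hilampodonat
  rule 4 (vowel merger): hilampodonat → helampodonat
  rule 5 (intervocalic lenition): helampodonat → helampozonat
  ⇒ Kubel helampozonat

helampozonat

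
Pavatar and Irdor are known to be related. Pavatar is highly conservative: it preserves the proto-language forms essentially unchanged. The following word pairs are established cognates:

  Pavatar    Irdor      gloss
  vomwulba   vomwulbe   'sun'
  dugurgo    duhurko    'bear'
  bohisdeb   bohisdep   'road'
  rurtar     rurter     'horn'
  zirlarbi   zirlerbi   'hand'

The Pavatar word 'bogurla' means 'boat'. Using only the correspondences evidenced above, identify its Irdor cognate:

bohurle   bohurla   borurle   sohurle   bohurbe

bohurle

dugurgo ~ duhurko — Pavatar g corresponds to Irdor h between vowels (before a back vowel).
vomwulba ~ vomwulbe — Pavatar a corresponds to Irdor e word-finally.
Applying these to Pavatar 'bogurla':
  bogurla → bohurla   (g→h between vowels (before a back vowel))
  bohurla → bohurle   (a→e word-finally)
So the Irdor cognate is 'bohurle'.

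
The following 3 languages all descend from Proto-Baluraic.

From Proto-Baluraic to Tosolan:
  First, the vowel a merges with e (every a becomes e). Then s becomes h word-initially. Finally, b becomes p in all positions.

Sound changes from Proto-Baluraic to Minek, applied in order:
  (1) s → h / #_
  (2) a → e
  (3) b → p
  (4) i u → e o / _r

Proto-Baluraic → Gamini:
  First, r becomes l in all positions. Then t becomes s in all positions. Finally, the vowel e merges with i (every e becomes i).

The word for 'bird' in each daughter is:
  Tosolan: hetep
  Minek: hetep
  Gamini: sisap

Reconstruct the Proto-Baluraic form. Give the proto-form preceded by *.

Position 4: Tosolan has e, Minek has e, Gamini has a. Gamini preserves a here (none of its changes turn any other segment into a), so the proto-segment is *a.
Position 1: Tosolan has h, Minek has h, Gamini has s. Taking the neighbouring segments as reconstructed: Tosolan h could go back to *s or *h; Minek h could go back to *s or *h; Gamini s could go back to *t or *s — the one source consistent with every daughter is *s.
Position 2: Tosolan has e, Minek has e, Gamini has i. Taking the neighbouring segments as reconstructed: Tosolan e could go back to *a or *e; Minek e could go back to *a or *e; Gamini i could go back to *e or *i — the one source consistent with every daughter is *e.
This points to *setap. Verify forward in each daughter:
Tosolan: *setap
  setap → setep   [vowel merger]
  setep → hetep   [debuccalisation]
  hetep (rule 3 does not apply)
  giving Tosolan hetep.
Minek: *setap
  setap → hetap   [debuccalisation]
  hetap → hetep   [vowel merger]
  hetep (rule 3 does not apply)
  hetep (rule 4 does not apply)
  giving Minek hetep.
Gamini: *setap > sesap > sisap  (by unconditioned shift, vowel merger)
No other proto-form is consistent with every reflex, so the reconstruction is *setap.

*setap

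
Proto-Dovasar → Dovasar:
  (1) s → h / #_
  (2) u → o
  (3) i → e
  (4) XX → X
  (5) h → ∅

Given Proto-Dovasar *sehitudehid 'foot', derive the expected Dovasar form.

Dovasar: *sehitudehid
  sehitudehid → hehitudehid   [debuccalisation]
  hehitudehid → hehitodehid   [vowel merger]
  hehitodehid → hehetodehed   [vowel merger]
  hehetodehed (rule 4 does not apply)
  hehetodehed → eetodeed   [h-loss]
  giving Dovasar eetodeed.

eetodeed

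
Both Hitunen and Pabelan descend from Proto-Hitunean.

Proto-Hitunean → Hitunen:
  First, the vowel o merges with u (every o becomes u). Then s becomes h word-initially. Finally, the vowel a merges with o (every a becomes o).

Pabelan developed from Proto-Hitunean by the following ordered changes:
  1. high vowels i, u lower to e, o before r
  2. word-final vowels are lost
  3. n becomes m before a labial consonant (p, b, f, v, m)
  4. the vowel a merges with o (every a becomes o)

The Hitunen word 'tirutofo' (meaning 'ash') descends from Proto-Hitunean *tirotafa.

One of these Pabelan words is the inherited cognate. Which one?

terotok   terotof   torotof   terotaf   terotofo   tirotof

terotof

Pabelan: start from *tirotafa.
  rule 1 (pre-rhotic lowering): tirotafa → terotafa
  rule 2 (apocope): terotafa → terotaf
  rule 3: no change — terotaf
  rule 4 (vowel merger): terotaf → terotof
  ⇒ Pabelan terotof
The other candidates each miss or misapply at least one Pabelan change.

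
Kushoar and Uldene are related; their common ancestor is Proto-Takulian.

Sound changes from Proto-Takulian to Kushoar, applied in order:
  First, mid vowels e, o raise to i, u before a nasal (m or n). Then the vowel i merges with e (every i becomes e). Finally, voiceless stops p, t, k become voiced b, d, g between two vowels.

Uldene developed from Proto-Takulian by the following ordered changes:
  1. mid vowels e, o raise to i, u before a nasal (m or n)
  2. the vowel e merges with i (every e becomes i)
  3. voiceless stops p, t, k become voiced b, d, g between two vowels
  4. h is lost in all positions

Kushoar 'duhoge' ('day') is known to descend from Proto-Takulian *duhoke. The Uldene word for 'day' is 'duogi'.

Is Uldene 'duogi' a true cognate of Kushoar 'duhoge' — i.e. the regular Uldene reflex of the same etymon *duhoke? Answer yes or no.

yes

Derive the expected Uldene reflex of *duhoke:
Uldene: *duhoke
  duhoke (rule 1 does not apply)
  duhoke → duhoki   [vowel merger]
  duhoki → duhogi   [intervocalic voicing]
  duhogi → duogi   [h-loss]
  giving Uldene duogi.
Uldene 'duogi' matches the regular reflex exactly, so the pair is cognate.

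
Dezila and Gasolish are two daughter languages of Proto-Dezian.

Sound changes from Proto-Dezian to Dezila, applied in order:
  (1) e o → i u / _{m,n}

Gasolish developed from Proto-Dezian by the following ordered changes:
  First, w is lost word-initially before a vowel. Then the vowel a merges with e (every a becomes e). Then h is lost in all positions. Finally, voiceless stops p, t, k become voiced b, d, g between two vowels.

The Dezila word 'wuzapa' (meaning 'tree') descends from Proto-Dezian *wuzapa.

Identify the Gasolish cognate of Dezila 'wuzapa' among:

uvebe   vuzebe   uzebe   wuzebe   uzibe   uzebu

Gasolish: *wuzapa > uzapa > uzepe > uzebe  (by glide loss, vowel merger, intervocalic voicing)
Only 'uzebe' matches the regular Gasolish development of *wuzapa.

uzebe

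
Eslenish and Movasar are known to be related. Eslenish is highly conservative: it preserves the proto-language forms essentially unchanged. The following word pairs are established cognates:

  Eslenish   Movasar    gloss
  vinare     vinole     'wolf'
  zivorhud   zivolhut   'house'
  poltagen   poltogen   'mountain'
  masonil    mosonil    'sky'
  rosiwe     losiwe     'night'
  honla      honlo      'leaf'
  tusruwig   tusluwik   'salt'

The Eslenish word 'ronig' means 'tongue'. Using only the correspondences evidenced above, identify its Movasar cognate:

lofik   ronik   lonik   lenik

lonik

rosiwe ~ losiwe — Eslenish r corresponds to Movasar l word-initially before a back vowel.
tusruwig ~ tusluwik — Eslenish g corresponds to Movasar k word-finally.
Applying these to Eslenish 'ronig':
  ronig → lonig   (r→l word-initially before a back vowel)
  lonig → lonik   (g→k word-finally)
So the Movasar cognate is 'lonik'.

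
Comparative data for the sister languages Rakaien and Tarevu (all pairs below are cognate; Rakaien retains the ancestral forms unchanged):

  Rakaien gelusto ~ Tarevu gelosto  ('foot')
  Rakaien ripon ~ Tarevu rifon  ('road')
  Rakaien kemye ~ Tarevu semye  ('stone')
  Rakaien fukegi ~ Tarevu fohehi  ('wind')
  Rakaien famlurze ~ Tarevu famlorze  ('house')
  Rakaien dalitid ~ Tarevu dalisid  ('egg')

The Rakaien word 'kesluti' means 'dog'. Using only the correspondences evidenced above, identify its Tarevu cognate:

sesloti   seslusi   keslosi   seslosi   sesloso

kemye ~ semye — Rakaien k corresponds to Tarevu s word-initially before a front vowel.
gelusto ~ gelosto, fukegi ~ fohehi — Rakaien u corresponds to Tarevu o after a consonant, before a consonant other than r, m, n, p, b, f, v.
dalitid ~ dalisid — Rakaien t corresponds to Tarevu s between vowels (before a front vowel).
Applying these to Rakaien 'kesluti':
  kesluti → sesluti   (k→s word-initially before a front vowel)
  sesluti → sesloti   (u→o after a consonant, before a consonant other than r, m, n, p, b, f, v)
  sesloti → seslosi   (t→s between vowels (before a front vowel))
So the Tarevu cognate is 'seslosi'.

seslosi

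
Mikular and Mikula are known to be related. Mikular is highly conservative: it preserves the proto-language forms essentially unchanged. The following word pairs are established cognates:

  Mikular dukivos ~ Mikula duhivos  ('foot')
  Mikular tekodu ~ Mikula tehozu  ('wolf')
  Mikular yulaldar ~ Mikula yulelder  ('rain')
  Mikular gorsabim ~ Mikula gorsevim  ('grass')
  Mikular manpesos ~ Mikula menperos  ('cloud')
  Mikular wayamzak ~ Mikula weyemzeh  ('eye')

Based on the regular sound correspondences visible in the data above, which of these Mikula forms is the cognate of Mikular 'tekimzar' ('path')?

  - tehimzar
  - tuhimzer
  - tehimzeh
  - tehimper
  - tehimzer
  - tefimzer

tehimzer

dukivos ~ duhivos — Mikular k corresponds to Mikula h between vowels (before a front vowel).
yulaldar ~ yulelder — Mikular a corresponds to Mikula e after a consonant, before r.
Applying these to Mikular 'tekimzar':
  tekimzar → tehimzar   (k→h between vowels (before a front vowel))
  tehimzar → tehimzer   (a→e after a consonant, before r)
So the Mikula cognate is 'tehimzer'.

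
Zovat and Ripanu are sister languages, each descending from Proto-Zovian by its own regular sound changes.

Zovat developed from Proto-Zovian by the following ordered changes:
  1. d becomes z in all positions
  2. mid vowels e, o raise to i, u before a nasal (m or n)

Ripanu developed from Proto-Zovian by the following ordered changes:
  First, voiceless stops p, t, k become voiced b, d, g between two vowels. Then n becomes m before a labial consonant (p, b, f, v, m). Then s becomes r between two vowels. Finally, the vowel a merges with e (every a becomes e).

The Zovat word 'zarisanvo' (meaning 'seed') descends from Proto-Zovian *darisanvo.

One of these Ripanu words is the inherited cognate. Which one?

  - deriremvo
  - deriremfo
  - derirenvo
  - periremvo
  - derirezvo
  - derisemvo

deriremvo

Ripanu: *darisanvo > darisamvo > dariramvo > deriremvo  (by nasal place assimilation, rhotacism, vowel merger)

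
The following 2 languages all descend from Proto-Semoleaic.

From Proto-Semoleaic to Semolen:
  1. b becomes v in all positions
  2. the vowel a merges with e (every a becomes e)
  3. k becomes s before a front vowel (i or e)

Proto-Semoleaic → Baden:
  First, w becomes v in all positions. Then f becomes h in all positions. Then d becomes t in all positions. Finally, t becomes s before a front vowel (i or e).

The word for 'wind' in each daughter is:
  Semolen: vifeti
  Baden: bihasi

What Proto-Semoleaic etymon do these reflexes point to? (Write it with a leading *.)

*bifati

Position 5: Semolen has t, Baden has s. Semolen preserves t here (none of its changes turn any other segment into t), so the proto-segment is *t.
Position 3: Semolen has f, Baden has h. Semolen preserves f here (none of its changes turn any other segment into f), so the proto-segment is *f.
Continuing position by position gives *bifati; check it forward:
Semolen: start from *bifati.
  rule 1 (unconditioned shift): bifati → vifati
  rule 2 (vowel merger): vifati → vifeti
  rule 3: no change — vifeti
  ⇒ Semolen vifeti
Baden: start from *bifati.
  rule 1: no change — bifati
  rule 2 (unconditioned shift): bifati → bihati
  rule 3: no change — bihati
  rule 4 (palatalisation): bihati → bihasi
  ⇒ Baden bihasi
Only *bifati yields all of Semolen vifeti, Baden bihasi.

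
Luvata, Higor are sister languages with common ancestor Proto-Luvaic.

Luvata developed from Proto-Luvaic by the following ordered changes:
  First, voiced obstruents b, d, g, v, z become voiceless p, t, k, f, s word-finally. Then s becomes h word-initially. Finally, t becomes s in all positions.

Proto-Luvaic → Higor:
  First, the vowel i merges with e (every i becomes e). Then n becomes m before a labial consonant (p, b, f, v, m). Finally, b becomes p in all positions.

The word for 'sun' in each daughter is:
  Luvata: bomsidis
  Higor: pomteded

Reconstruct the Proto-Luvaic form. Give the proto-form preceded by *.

Position 5: Luvata has i, Higor has e. Luvata preserves i here (none of its changes turn any other segment into i), so the proto-segment is *i.
Position 8: Luvata has s, Higor has d. Higor preserves d here (none of its changes turn any other segment into d), so the proto-segment is *d.
Position 7: Luvata has i, Higor has e. Luvata preserves i here (none of its changes turn any other segment into i), so the proto-segment is *i.
Continuing position by position gives *bomtidid; check it forward:
Luvata: *bomtidid
  bomtidid → bomtidit   [final devoicing]
  bomtidit (rule 2 does not apply)
  bomtidit → bomsidis   [unconditioned shift]
  giving Luvata bomsidis.
Higor: *bomtidid
  bomtidid → bomteded   [vowel merger]
  bomteded (rule 2 does not apply)
  bomteded → pomteded   [unconditioned shift]
  giving Higor pomteded.
No other proto-form is consistent with every reflex, so the reconstruction is *bomtidid.

*bomtidid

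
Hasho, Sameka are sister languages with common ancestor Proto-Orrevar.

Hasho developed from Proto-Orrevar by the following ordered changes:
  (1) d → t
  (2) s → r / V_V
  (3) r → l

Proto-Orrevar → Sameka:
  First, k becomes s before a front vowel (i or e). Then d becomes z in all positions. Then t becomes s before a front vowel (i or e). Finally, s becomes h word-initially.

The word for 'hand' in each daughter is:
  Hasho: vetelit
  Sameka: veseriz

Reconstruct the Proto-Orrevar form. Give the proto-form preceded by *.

Position 7: Hasho has t, Sameka has z. Taking the neighbouring segments as reconstructed: Hasho t could go back to *t or *d; Sameka z could go back to *d or *z — the one source consistent with every daughter is *d.
Position 3: Hasho has t, Sameka has s. Taking the neighbouring segments as reconstructed: Hasho t could go back to *t or *d; Sameka s could go back to *t or *k or *s — the one source consistent with every daughter is *t.
This points to *veterid. Verify forward in each daughter:
Hasho: *veterid
  veterid → veterit   [unconditioned shift]
  veterit (rule 2 does not apply)
  veterit → vetelit   [unconditioned shift]
  giving Hasho vetelit.
Sameka: start from *veterid.
  rule 1: no change — veterid
  rule 2 (unconditioned shift): veterid → veteriz
  rule 3 (palatalisation): veteriz → veseriz
  rule 4: no change — veseriz
  ⇒ Sameka veseriz
*veterid is the unique common source.

*veterid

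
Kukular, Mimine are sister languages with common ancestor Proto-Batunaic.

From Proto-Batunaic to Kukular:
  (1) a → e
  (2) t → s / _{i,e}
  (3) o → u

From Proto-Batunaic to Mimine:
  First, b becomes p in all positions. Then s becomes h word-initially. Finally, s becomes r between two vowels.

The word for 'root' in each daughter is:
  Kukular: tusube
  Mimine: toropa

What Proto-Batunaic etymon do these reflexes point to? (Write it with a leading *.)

*tosoba

Position 2: Kukular has u, Mimine has o. Mimine preserves o here (none of its changes turn any other segment into o), so the proto-segment is *o.
Position 5: Kukular has b, Mimine has p. Kukular preserves b here (none of its changes turn any other segment into b), so the proto-segment is *b.
Position 4: Kukular has u, Mimine has o. Mimine preserves o here (none of its changes turn any other segment into o), so the proto-segment is *o.
Continuing position by position gives *tosoba; check it forward:
Kukular: *tosoba > tosobe > tusube  (by vowel merger, vowel merger)
Mimine: *tosoba
  tosoba → tosopa   [unconditioned shift]
  tosopa (rule 2 does not apply)
  tosopa → toropa   [rhotacism]
  giving Mimine toropa.
Only *tosoba yields all of Kukular tusube, Mimine toropa.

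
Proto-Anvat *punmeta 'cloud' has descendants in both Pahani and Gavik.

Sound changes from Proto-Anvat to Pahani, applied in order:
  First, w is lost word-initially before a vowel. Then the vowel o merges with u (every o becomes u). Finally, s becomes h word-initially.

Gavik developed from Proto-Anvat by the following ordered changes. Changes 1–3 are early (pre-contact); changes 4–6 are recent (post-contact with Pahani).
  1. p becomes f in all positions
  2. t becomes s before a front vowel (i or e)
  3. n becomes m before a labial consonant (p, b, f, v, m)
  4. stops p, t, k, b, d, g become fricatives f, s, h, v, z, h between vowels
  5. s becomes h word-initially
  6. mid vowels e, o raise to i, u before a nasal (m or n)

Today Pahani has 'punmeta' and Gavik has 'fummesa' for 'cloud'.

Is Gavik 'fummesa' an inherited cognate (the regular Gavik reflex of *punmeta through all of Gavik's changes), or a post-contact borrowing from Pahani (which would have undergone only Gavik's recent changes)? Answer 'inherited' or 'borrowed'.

inherited

If inherited, *punmeta would pass through all of Gavik's changes:
Gavik: *punmeta > funmeta > fummeta > fummesa  (by unconditioned shift, nasal place assimilation, intervocalic lenition)
If borrowed from Pahani 'punmeta' after the early changes, it would undergo only the recent ones:
  rule 4 (intervocalic lenition): punmeta → punmesa
  rule 5 (debuccalisation): no change (punmesa)
  rule 6 (pre-nasal raising): no change (punmesa)
  ⇒ as a loan: punmesa
Gavik 'fummesa' matches the inherited outcome exactly, so it is an inherited cognate, not a loan.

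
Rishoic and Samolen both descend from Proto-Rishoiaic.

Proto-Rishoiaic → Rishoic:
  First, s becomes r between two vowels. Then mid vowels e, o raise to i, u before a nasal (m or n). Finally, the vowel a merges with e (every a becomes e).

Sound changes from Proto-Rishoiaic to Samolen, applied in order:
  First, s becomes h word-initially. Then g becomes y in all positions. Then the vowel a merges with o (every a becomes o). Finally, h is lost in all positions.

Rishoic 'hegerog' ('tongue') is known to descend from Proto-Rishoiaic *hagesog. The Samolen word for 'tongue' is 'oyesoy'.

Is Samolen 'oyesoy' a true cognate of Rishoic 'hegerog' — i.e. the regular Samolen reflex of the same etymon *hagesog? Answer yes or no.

yes

Derive the expected Samolen reflex of *hagesog:
Samolen: start from *hagesog.
  rule 1: no change — hagesog
  rule 2 (unconditioned shift): hagesog → hayesoy
  rule 3 (vowel merger): hayesoy → hoyesoy
  rule 4 (h-loss): hoyesoy → oyesoy
  ⇒ Samolen oyesoy
Samolen 'oyesoy' matches the regular reflex exactly, so the pair is cognate.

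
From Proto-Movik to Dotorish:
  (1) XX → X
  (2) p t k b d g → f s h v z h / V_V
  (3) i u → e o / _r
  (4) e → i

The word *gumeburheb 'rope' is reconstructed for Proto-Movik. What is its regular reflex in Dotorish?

Dotorish: *gumeburheb
  gumeburheb (rule 1 does not apply)
  gumeburheb → gumevurheb   [intervocalic lenition]
  gumevurheb → gumevorheb   [pre-rhotic lowering]
  gumevorheb → gumivorhib   [vowel merger]
  giving Dotorish gumivorhib.

gumivorhib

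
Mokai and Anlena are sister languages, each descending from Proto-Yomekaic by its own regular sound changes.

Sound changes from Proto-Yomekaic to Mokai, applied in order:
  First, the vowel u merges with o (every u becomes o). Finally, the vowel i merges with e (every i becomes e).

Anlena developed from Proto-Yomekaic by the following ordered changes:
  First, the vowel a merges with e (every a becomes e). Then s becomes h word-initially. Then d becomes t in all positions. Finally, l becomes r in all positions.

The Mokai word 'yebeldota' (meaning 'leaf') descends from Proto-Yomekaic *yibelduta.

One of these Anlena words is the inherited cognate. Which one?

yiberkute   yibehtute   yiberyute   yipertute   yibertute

yibertute

Anlena: *yibelduta
  yibelduta → yibeldute   [vowel merger]
  yibeldute (rule 2 does not apply)
  yibeldute → yibeltute   [unconditioned shift]
  yibeltute → yibertute   [unconditioned shift]
  giving Anlena yibertute.
Only 'yibertute' matches the regular Anlena development of *yibelduta.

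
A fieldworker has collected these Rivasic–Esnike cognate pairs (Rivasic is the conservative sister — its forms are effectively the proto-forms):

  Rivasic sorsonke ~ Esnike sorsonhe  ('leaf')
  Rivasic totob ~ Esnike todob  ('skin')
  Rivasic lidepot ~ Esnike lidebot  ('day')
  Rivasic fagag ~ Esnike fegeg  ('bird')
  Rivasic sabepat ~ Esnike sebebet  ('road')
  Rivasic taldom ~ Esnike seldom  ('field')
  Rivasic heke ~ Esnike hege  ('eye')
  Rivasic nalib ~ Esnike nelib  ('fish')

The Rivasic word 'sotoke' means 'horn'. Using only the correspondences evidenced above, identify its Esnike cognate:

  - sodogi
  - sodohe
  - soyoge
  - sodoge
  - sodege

totob ~ todob — Rivasic t corresponds to Esnike d between vowels (before a back vowel).
heke ~ hege — Rivasic k corresponds to Esnike g between vowels (before a front vowel).
Applying these to Rivasic 'sotoke':
  sotoke → sodoke   (t→d between vowels (before a back vowel))
  sodoke → sodoge   (k→g between vowels (before a front vowel))
So the Esnike cognate is 'sodoge'.

sodoge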